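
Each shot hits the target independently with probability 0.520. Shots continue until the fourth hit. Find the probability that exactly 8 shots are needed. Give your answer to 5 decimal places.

0.13585

Y = trial on which the fourth success occurs; negative binomial, r=4, p=0.52.
P(Y=8) = C(7,3) · p^4 · (1−p)^4
= 35 · 0.073116 · 0.053084 = 0.1358458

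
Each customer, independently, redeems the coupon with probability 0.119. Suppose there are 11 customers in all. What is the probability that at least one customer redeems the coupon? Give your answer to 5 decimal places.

P(at least one) = 1 − P(none) = 1 − (1 − 0.119)^11
= 1 − 0.2481618 = 0.7518382

0.75184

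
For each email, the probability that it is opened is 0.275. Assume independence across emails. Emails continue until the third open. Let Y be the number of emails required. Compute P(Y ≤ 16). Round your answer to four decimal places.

0.8582

Finishing within 16 emails ⇔ at least 3 successes in the first 16. With X ~ Binomial(16, 0.275), P(Y ≤ 16) = 1 − P(X ≤ 2).
  k=0: C(16,0)·0.275^0·0.725^16 = 0.005827
  k=1: C(16,1)·0.275^1·0.725^15 = 0.035361
  k=2: C(16,2)·0.275^2·0.725^14 = 0.100596
1 − 0.141783 = 0.858217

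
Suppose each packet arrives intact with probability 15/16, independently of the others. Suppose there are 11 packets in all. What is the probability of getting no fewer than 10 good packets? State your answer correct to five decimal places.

X ~ Binomial(11, 0.9375); P(X ≥ 10) = Σ C(11,k) p^k (1−p)^(11−k) over k:
  k=10: C(11,10)·0.9375^10·0.0625^1 = 0.3605666
  k=11: C(11,11)·0.9375^11·0.0625^0 = 0.4916817
Total = 0.8522483

0.85225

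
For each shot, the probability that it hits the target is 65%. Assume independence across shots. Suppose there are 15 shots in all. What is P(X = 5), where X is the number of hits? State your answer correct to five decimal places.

0.00961

X ~ Binomial(n=15, p=0.65).
P(X=5) = C(15,5) · p^5 · (1−p)^10
= 3003 · 0.11603 · 2.7585e-05 = 0.0096118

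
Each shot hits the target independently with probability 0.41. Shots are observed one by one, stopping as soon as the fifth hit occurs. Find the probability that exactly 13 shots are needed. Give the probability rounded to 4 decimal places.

0.0842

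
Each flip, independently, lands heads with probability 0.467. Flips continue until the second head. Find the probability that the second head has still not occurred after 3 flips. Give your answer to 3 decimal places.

Needing more than 3 flips ⇔ fewer than 2 successes in the first 3. With X ~ Binomial(3, 0.467), P(Y > 3) = P(X ≤ 1).
  k=0: C(3,0)·0.467^0·0.533^3 = 0.15142
  k=1: C(3,1)·0.467^1·0.533^2 = 0.39801
P(X ≤ 1) = 0.54943

0.549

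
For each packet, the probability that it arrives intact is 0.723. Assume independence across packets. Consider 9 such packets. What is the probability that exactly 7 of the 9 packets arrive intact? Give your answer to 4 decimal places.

X ~ Binomial(n=9, p=0.723).
P(X=7) = C(9,7) · p^7 · (1−p)^2
= 36 · 0.10327 · 0.076729 = 0.285253

0.2853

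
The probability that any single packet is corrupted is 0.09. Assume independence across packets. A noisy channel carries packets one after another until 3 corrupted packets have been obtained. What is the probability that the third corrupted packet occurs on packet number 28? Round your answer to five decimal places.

0.02421

Y = trial on which the third success occurs; negative binomial, r=3, p=0.09.
P(Y=28) = C(27,2) · p^3 · (1−p)^25
= 351 · 0.000729 · 0.094631 = 0.0242142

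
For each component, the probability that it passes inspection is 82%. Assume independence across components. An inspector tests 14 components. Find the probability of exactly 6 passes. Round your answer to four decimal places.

0.0010

X ~ Binomial(n=14, p=0.82).
P(X=6) = C(14,6) · p^6 · (1−p)^8
= 3003 · 0.30401 · 1.102e-06 = 0.001006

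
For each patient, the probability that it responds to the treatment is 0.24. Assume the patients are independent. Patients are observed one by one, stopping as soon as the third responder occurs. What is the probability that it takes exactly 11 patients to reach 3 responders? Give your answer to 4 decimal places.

Y = trial on which the third success occurs; negative binomial, r=3, p=0.24.
P(Y=11) = C(10,2) · p^3 · (1−p)^8
= 45 · 0.013824 · 0.1113 = 0.069240

0.0692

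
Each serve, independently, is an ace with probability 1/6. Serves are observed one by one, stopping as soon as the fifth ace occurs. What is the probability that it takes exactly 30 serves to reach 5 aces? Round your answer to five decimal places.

0.03202

Y = trial on which the fifth success occurs; negative binomial, r=5, p=0.166667.
P(Y=30) = C(29,4) · p^5 · (1−p)^25
= 23751 · 0.0001286 · 0.010483 = 0.0320180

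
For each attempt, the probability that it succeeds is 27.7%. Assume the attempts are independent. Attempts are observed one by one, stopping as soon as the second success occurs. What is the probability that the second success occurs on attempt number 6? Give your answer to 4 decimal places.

Y = trial on which the second success occurs; negative binomial, r=2, p=0.277.
P(Y=6) = C(5,1) · p^2 · (1−p)^4
= 5 · 0.076729 · 0.27325 = 0.104829

0.1048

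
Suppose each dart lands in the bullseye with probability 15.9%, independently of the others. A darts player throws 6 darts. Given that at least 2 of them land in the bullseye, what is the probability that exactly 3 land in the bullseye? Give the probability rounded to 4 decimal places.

0.1953

X ~ Binomial(6, 0.159). Want P(X=3 | X≥2) = P(X=3) / P(X≥2).
P(X=3) = C(6,3)·0.159^3·0.841^3 = 0.047820
P(X≥2) = 1 − 0.353815 − 0.401355 = 0.244831
Ratio = 0.047820 / 0.244831 = 0.195319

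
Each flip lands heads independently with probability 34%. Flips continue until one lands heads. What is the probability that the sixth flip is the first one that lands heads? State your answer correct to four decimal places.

0.0426

Geometric (trials to first success), p = 0.34.
P(Y = 6) = (1−p)^5 · p = 0.12523 · 0.34 = 0.042579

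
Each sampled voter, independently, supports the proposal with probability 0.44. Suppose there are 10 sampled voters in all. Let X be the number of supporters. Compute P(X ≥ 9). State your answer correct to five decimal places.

0.00373

X ~ Binomial(10, 0.44); P(X ≥ 9) = Σ C(10,k) p^k (1−p)^(10−k) over k:
  k=9: C(10,9)·0.44^9·0.56^1 = 0.0034615
  k=10: C(10,10)·0.44^10·0.56^0 = 0.0002720
Total = 0.0037335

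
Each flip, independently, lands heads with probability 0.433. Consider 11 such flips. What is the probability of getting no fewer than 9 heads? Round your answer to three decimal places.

X ~ Binomial(11, 0.433); P(X ≥ 9) = Σ C(11,k) p^k (1−p)^(11−k) over k:
  k=9: C(11,9)·0.433^9·0.567^2 = 0.00946
  k=10: C(11,10)·0.433^10·0.567^1 = 0.00144
  k=11: C(11,11)·0.433^11·0.567^0 = 0.00010
Total = 0.01101

0.011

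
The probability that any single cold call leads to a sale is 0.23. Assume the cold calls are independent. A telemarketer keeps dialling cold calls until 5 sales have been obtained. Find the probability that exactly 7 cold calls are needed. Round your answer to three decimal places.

Y = trial on which the fifth success occurs; negative binomial, r=5, p=0.23.
P(Y=7) = C(6,4) · p^5 · (1−p)^2
= 15 · 0.00064363 · 0.5929 = 0.00572

0.006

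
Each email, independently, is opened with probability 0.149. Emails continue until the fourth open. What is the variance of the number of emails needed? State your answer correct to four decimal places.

153.3264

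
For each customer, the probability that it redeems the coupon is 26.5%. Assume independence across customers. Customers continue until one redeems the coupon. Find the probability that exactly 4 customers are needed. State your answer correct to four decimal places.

0.1052

Geometric (trials to first success), p = 0.265.
P(Y = 4) = (1−p)^3 · p = 0.39707 · 0.265 = 0.105222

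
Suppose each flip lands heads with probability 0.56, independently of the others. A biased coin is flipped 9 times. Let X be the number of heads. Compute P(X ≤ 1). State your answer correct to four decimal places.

0.0077

X ~ Binomial(9, 0.56); P(X ≤ 1) = Σ C(9,k) p^k (1−p)^(9−k) over k:
  k=0: C(9,0)·0.56^0·0.44^9 = 0.000618
  k=1: C(9,1)·0.56^1·0.44^8 = 0.007080
Total = 0.007698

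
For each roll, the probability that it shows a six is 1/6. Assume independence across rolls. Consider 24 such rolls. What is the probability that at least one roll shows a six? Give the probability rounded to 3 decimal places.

0.987

P(at least one) = 1 − P(none) = 1 − (1 − 0.166667)^24
= 1 − 0.01258 = 0.98742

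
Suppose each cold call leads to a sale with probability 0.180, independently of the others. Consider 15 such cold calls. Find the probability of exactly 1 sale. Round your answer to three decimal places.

0.168

X ~ Binomial(n=15, p=0.18).
P(X=1) = C(15,1) · p^1 · (1−p)^14
= 15 · 0.18 · 0.062143 = 0.16779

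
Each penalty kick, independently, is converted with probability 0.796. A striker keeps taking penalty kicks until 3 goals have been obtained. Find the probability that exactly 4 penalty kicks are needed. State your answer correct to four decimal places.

Y = trial on which the third success occurs; negative binomial, r=3, p=0.796.
P(Y=4) = C(3,2) · p^3 · (1−p)^1
= 3 · 0.50436 · 0.204 = 0.308667

0.3087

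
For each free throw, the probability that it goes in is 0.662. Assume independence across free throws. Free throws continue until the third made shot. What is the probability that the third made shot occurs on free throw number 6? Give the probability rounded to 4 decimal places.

Y = trial on which the third success occurs; negative binomial, r=3, p=0.662.
P(Y=6) = C(5,2) · p^3 · (1−p)^3
= 10 · 0.29012 · 0.038614 = 0.112027

0.1120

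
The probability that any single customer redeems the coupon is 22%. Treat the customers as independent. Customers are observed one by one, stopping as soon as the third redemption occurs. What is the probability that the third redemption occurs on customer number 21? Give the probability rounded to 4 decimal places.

0.0231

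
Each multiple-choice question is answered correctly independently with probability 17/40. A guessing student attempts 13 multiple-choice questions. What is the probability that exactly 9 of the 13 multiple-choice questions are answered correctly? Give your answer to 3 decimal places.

0.035

X ~ Binomial(n=13, p=0.425).
P(X=9) = C(13,9) · p^9 · (1−p)^4
= 715 · 0.00045238 · 0.10931 = 0.03536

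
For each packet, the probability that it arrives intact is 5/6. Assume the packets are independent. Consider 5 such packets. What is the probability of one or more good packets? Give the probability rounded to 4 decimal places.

0.9999

P(at least one) = 1 − P(none) = 1 − (1 − 0.833333)^5
= 1 − 0.000129 = 0.999871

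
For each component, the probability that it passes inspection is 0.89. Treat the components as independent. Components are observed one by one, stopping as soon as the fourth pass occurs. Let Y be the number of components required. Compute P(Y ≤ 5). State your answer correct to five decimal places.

Finishing within 5 components ⇔ at least 4 successes in the first 5. With X ~ Binomial(5, 0.89), P(Y ≤ 5) = 1 − P(X ≤ 3).
  k=0: C(5,0)·0.89^0·0.11^5 = 0.0000161
  k=1: C(5,1)·0.89^1·0.11^4 = 0.0006515
  k=2: C(5,2)·0.89^2·0.11^3 = 0.0105429
  k=3: C(5,3)·0.89^3·0.11^2 = 0.0853012
1 − 0.0965117 = 0.9034883

0.90349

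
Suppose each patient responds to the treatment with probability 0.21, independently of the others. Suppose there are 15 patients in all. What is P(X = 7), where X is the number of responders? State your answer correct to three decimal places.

0.018

X ~ Binomial(n=15, p=0.21).
P(X=7) = C(15,7) · p^7 · (1−p)^8
= 6435 · 1.8011e-05 · 0.15171 = 0.01758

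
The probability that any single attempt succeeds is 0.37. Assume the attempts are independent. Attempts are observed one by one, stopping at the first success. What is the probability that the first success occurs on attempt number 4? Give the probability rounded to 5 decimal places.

Geometric (trials to first success), p = 0.37.
P(Y = 4) = (1−p)^3 · p = 0.25005 · 0.37 = 0.0925174

0.09252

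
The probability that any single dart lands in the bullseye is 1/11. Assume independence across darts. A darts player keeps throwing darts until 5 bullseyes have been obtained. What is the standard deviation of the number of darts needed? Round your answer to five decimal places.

23.45208

Y = total darts until the fifth success; negative binomial with r=5, p=0.090909.
SD(Y) = √[r(1−p)/p²] = √(550.0000000) = 23.4520788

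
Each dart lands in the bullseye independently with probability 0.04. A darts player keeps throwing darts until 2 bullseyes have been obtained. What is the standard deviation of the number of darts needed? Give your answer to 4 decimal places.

Y = total darts until the second success; negative binomial with r=2, p=0.04.
SD(Y) = √[r(1−p)/p²] = √(1200.000000) = 34.641016

34.6410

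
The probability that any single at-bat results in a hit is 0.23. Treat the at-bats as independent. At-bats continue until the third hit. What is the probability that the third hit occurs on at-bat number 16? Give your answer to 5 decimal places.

0.04273

Y = trial on which the third success occurs; negative binomial, r=3, p=0.23.
P(Y=16) = C(15,2) · p^3 · (1−p)^13
= 105 · 0.012167 · 0.033449 = 0.0427319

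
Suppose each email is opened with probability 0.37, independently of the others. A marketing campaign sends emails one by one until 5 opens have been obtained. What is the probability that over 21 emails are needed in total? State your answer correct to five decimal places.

Needing more than 21 emails ⇔ fewer than 5 successes in the first 21. With X ~ Binomial(21, 0.37), P(Y > 21) = P(X ≤ 4).
  k=0: C(21,0)·0.37^0·0.63^21 = 0.0000611
  k=1: C(21,1)·0.37^1·0.63^20 = 0.0007538
  k=2: C(21,2)·0.37^2·0.63^19 = 0.0044268
  k=3: C(21,3)·0.37^3·0.63^18 = 0.0164659
  k=4: C(21,4)·0.37^4·0.63^17 = 0.0435171
P(X ≤ 4) = 0.0652248

0.06522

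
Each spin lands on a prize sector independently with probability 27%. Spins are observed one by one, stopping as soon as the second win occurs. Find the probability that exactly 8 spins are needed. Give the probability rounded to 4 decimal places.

Y = trial on which the second success occurs; negative binomial, r=2, p=0.27.
P(Y=8) = C(7,1) · p^2 · (1−p)^6
= 7 · 0.0729 · 0.15133 = 0.077226

0.0772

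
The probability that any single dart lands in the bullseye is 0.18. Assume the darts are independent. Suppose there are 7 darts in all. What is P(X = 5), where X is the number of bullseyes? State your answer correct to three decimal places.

0.003

X ~ Binomial(n=7, p=0.18).
P(X=5) = C(7,5) · p^5 · (1−p)^2
= 21 · 0.00018896 · 0.6724 = 0.00267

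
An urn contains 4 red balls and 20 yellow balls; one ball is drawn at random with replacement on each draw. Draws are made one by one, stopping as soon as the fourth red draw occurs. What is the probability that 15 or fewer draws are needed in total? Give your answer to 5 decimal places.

Finishing within 15 draws ⇔ at least 4 successes in the first 15. With X ~ Binomial(15, 0.166667), P(Y ≤ 15) = 1 − P(X ≤ 3).
  k=0: C(15,0)·0.166667^0·0.833333^15 = 0.0649055
  k=1: C(15,1)·0.166667^1·0.833333^14 = 0.1947164
  k=2: C(15,2)·0.166667^2·0.833333^13 = 0.2726030
  k=3: C(15,3)·0.166667^3·0.833333^12 = 0.2362559
1 − 0.7684808 = 0.2315192

0.23152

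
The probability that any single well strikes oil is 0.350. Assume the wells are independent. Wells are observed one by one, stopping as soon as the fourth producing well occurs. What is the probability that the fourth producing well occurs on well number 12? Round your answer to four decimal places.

Y = trial on which the fourth success occurs; negative binomial, r=4, p=0.35.
P(Y=12) = C(11,3) · p^4 · (1−p)^8
= 165 · 0.015006 · 0.031864 = 0.078897

0.0789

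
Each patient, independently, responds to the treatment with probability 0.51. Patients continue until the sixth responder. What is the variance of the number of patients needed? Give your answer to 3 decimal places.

11.303

Y = total patients until the sixth success; negative binomial with r=6, p=0.51.
Var(Y) = r(1−p)/p² = 6·0.49 / 0.51² = 11.30334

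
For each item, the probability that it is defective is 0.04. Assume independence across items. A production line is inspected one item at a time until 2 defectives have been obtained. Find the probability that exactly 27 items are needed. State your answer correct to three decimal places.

Y = trial on which the second success occurs; negative binomial, r=2, p=0.04.
P(Y=27) = C(26,1) · p^2 · (1−p)^25
= 26 · 0.0016 · 0.3604 = 0.01499

0.015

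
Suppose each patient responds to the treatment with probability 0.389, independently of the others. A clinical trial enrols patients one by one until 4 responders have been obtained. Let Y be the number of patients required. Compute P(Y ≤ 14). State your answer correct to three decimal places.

0.858

Finishing within 14 patients ⇔ at least 4 successes in the first 14. With X ~ Binomial(14, 0.389), P(Y ≤ 14) = 1 − P(X ≤ 3).
  k=0: C(14,0)·0.389^0·0.611^14 = 0.00101
  k=1: C(14,1)·0.389^1·0.611^13 = 0.00901
  k=2: C(14,2)·0.389^2·0.611^12 = 0.03728
  k=3: C(14,3)·0.389^3·0.611^11 = 0.09493
1 − 0.14222 = 0.85778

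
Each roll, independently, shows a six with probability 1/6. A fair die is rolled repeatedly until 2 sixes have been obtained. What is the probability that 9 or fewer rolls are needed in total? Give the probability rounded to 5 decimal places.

0.45734

Finishing within 9 rolls ⇔ at least 2 successes in the first 9. With X ~ Binomial(9, 0.166667), P(Y ≤ 9) = 1 − P(X ≤ 1).
  k=0: C(9,0)·0.166667^0·0.833333^9 = 0.1938067
  k=1: C(9,1)·0.166667^1·0.833333^8 = 0.3488521
1 − 0.5426588 = 0.4573412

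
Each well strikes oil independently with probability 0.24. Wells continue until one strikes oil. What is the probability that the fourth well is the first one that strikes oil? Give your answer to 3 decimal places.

0.105

Geometric (trials to first success), p = 0.24.
P(Y = 4) = (1−p)^3 · p = 0.43898 · 0.24 = 0.10535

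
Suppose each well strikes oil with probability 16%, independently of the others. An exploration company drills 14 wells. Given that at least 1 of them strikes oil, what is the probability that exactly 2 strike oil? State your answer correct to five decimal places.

0.31492

X ~ Binomial(14, 0.16). Want P(X=2 | X≥1) = P(X=2) / P(X≥1).
P(X=2) = C(14,2)·0.16^2·0.84^12 = 0.2874967
P(X≥1) = 1 − 0.0870783 = 0.9129217
Ratio = 0.2874967 / 0.9129217 = 0.3149193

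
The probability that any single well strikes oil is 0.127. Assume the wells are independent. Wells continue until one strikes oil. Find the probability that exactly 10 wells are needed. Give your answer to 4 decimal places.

0.0374

Geometric (trials to first success), p = 0.127.
P(Y = 10) = (1−p)^9 · p = 0.29453 · 0.127 = 0.037405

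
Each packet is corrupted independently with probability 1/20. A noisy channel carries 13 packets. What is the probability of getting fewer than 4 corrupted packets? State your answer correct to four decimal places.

0.9969

X ~ Binomial(13, 0.05); P(X ≤ 3) = Σ C(13,k) p^k (1−p)^(13−k) over k:
  k=0: C(13,0)·0.05^0·0.95^13 = 0.513342
  k=1: C(13,1)·0.05^1·0.95^12 = 0.351234
  k=2: C(13,2)·0.05^2·0.95^11 = 0.110916
  k=3: C(13,3)·0.05^3·0.95^10 = 0.021405
Total = 0.996897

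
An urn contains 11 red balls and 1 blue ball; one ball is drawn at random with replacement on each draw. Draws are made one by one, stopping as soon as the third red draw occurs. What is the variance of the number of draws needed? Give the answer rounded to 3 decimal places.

Y = total draws until the third success; negative binomial with r=3, p=0.916667.
Var(Y) = r(1−p)/p² = 3·0.083333 / 0.916667² = 0.29752

0.298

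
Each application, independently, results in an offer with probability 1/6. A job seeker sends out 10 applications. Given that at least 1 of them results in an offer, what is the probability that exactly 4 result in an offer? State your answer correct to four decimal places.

X ~ Binomial(10, 0.166667). Want P(X=4 | X≥1) = P(X=4) / P(X≥1).
P(X=4) = C(10,4)·0.166667^4·0.833333^6 = 0.054266
P(X≥1) = 1 − 0.161506 = 0.838494
Ratio = 0.054266 / 0.838494 = 0.064718

0.0647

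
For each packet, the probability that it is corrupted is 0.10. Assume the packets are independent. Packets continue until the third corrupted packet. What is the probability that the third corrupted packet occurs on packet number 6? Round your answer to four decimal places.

Y = trial on which the third success occurs; negative binomial, r=3, p=0.10.
P(Y=6) = C(5,2) · p^3 · (1−p)^3
= 10 · 0.001 · 0.729 = 0.007290

0.0073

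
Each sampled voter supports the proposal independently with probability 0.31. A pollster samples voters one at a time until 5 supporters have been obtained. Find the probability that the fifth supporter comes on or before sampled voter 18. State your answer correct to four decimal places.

0.7001

Finishing within 18 sampled voters ⇔ at least 5 successes in the first 18. With X ~ Binomial(18, 0.31), P(Y ≤ 18) = 1 − P(X ≤ 4).
  k=0: C(18,0)·0.31^0·0.69^18 = 0.001257
  k=1: C(18,1)·0.31^1·0.69^17 = 0.010164
  k=2: C(18,2)·0.31^2·0.69^16 = 0.038815
  k=3: C(18,3)·0.31^3·0.69^15 = 0.093006
  k=4: C(18,4)·0.31^4·0.69^14 = 0.156695
1 − 0.299937 = 0.700063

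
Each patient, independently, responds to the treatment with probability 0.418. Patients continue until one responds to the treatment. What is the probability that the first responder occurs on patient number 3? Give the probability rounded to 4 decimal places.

Geometric (trials to first success), p = 0.418.
P(Y = 3) = (1−p)^2 · p = 0.33872 · 0.418 = 0.141587

0.1416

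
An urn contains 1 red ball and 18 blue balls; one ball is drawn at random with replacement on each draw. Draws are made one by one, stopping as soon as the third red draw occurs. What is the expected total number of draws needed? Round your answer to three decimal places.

Y = total draws until the third success; negative binomial with r=3, p=0.052632.
E[Y] = r / p = 3 / 0.052632 = 57.00000

57.000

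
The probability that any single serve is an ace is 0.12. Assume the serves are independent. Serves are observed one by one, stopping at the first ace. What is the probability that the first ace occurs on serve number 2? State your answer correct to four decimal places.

Geometric (trials to first success), p = 0.12.
P(Y = 2) = (1−p)^1 · p = 0.88 · 0.12 = 0.105600

0.1056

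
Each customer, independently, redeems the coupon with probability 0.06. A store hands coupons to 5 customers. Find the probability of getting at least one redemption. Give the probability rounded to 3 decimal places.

P(at least one) = 1 − P(none) = 1 − (1 − 0.06)^5
= 1 − 0.73390 = 0.26610

0.266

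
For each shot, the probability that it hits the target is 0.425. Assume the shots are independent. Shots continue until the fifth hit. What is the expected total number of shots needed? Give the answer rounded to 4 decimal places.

Y = total shots until the fifth success; negative binomial with r=5, p=0.425.
E[Y] = r / p = 5 / 0.425 = 11.764706

11.7647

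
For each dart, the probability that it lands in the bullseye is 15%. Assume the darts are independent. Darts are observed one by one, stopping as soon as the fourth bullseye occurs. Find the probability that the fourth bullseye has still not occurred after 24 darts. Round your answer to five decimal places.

0.50488

Needing more than 24 darts ⇔ fewer than 4 successes in the first 24. With X ~ Binomial(24, 0.15), P(Y > 24) = P(X ≤ 3).
  k=0: C(24,0)·0.15^0·0.85^24 = 0.0202327
  k=1: C(24,1)·0.15^1·0.85^23 = 0.0856915
  k=2: C(24,2)·0.15^2·0.85^22 = 0.1739034
  k=3: C(24,3)·0.15^3·0.85^21 = 0.2250514
P(X ≤ 3) = 0.5048790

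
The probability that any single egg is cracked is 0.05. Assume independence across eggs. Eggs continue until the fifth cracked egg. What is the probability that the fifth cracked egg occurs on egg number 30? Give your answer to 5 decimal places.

Y = trial on which the fifth success occurs; negative binomial, r=5, p=0.05.
P(Y=30) = C(29,4) · p^5 · (1−p)^25
= 23751 · 3.125e-07 · 0.27739 = 0.0020588

0.00206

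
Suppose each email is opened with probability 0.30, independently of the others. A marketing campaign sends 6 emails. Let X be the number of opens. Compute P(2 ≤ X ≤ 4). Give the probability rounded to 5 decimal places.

0.56889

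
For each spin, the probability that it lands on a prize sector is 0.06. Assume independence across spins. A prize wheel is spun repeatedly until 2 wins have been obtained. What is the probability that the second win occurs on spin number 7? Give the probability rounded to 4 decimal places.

0.0159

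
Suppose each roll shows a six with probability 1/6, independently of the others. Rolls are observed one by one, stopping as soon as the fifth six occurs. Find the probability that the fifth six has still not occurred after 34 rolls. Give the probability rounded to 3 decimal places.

Needing more than 34 rolls ⇔ fewer than 5 successes in the first 34. With X ~ Binomial(34, 0.166667), P(Y > 34) = P(X ≤ 4).
  k=0: C(34,0)·0.166667^0·0.833333^34 = 0.00203
  k=1: C(34,1)·0.166667^1·0.833333^33 = 0.01381
  k=2: C(34,2)·0.166667^2·0.833333^32 = 0.04559
  k=3: C(34,3)·0.166667^3·0.833333^31 = 0.09726
  k=4: C(34,4)·0.166667^4·0.833333^30 = 0.15075
P(X ≤ 4) = 0.30944

0.309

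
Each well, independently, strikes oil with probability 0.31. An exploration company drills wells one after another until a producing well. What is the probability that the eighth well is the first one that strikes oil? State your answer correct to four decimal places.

Geometric (trials to first success), p = 0.31.
P(Y = 8) = (1−p)^7 · p = 0.074464 · 0.31 = 0.023084

0.0231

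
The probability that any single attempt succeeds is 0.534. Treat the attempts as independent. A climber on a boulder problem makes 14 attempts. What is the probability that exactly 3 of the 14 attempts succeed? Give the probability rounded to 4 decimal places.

0.0125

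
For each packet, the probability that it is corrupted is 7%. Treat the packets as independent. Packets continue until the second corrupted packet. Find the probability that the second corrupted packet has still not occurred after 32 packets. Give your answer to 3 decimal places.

0.334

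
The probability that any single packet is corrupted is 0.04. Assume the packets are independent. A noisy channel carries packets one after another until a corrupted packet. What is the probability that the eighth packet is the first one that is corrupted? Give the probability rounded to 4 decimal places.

0.0301

Geometric (trials to first success), p = 0.04.
P(Y = 8) = (1−p)^7 · p = 0.75145 · 0.04 = 0.030058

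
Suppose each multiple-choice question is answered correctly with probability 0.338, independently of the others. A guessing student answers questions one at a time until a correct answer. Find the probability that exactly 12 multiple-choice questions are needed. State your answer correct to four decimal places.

Geometric (trials to first success), p = 0.338.
P(Y = 12) = (1−p)^11 · p = 0.010701 · 0.338 = 0.003617

0.0036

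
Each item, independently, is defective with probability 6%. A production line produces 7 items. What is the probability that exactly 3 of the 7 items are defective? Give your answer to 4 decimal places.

0.0059

X ~ Binomial(n=7, p=0.06).
P(X=3) = C(7,3) · p^3 · (1−p)^4
= 35 · 0.000216 · 0.78075 = 0.005902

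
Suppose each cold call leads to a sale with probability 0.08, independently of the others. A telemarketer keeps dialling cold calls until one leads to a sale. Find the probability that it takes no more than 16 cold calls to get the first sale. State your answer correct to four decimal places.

0.7366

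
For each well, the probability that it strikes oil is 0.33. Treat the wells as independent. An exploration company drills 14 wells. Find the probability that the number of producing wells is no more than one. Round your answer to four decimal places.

X ~ Binomial(14, 0.33); P(X ≤ 1) = Σ C(14,k) p^k (1−p)^(14−k) over k:
  k=0: C(14,0)·0.33^0·0.67^14 = 0.003673
  k=1: C(14,1)·0.33^1·0.67^13 = 0.025329
Total = 0.029002

0.0290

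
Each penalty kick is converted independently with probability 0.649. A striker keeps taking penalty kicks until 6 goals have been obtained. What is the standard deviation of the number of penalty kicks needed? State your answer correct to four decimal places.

2.2361

Y = total penalty kicks until the sixth success; negative binomial with r=6, p=0.649.
SD(Y) = √[r(1−p)/p²] = √(4.999988) = 2.236065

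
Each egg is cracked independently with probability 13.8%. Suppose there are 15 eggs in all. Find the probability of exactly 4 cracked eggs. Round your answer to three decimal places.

X ~ Binomial(n=15, p=0.138).
P(X=4) = C(15,4) · p^4 · (1−p)^11
= 1365 · 0.00036267 · 0.19525 = 0.09666

0.097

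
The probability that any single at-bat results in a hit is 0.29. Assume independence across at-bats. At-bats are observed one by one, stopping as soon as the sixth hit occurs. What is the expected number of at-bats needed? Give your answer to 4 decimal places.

20.6897

Y = total at-bats until the sixth success; negative binomial with r=6, p=0.29.
E[Y] = r / p = 6 / 0.29 = 20.689655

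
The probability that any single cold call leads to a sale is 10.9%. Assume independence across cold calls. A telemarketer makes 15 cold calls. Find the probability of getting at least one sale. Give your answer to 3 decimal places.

0.823

P(at least one) = 1 − P(none) = 1 − (1 − 0.109)^15
= 1 − 0.17708 = 0.82292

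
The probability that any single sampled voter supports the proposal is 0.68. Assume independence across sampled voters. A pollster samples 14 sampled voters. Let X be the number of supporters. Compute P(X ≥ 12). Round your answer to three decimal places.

X ~ Binomial(14, 0.68); P(X ≥ 12) = Σ C(14,k) p^k (1−p)^(14−k) over k:
  k=12: C(14,12)·0.68^12·0.32^2 = 0.09109
  k=13: C(14,13)·0.68^13·0.32^1 = 0.02978
  k=14: C(14,14)·0.68^14·0.32^0 = 0.00452
Total = 0.12538

0.125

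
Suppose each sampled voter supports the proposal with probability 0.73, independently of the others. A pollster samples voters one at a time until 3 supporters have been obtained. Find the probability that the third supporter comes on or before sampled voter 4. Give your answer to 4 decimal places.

0.7041

Finishing within 4 sampled voters ⇔ at least 3 successes in the first 4. With X ~ Binomial(4, 0.73), P(Y ≤ 4) = 1 − P(X ≤ 2).
  k=0: C(4,0)·0.73^0·0.27^4 = 0.005314
  k=1: C(4,1)·0.73^1·0.27^3 = 0.057474
  k=2: C(4,2)·0.73^2·0.27^2 = 0.233090
1 − 0.295879 = 0.704121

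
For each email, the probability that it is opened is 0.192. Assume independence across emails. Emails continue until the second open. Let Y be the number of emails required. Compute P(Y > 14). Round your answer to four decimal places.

0.2187

Needing more than 14 emails ⇔ fewer than 2 successes in the first 14. With X ~ Binomial(14, 0.192), P(Y > 14) = P(X ≤ 1).
  k=0: C(14,0)·0.192^0·0.808^14 = 0.050554
  k=1: C(14,1)·0.192^1·0.808^13 = 0.168181
P(X ≤ 1) = 0.218735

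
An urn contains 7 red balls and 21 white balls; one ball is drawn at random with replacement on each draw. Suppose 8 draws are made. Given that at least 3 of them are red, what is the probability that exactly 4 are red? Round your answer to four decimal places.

X ~ Binomial(8, 0.25). Want P(X=4 | X≥3) = P(X=4) / P(X≥3).
P(X=4) = C(8,4)·0.25^4·0.75^4 = 0.086517
P(X≥3) = 1 − 0.100113 − 0.266968 − 0.311462 = 0.321457
Ratio = 0.086517 / 0.321457 = 0.269141

0.2691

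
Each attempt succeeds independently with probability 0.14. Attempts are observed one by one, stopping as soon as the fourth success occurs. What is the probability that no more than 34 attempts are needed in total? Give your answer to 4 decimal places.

0.7201

Finishing within 34 attempts ⇔ at least 4 successes in the first 34. With X ~ Binomial(34, 0.14), P(Y ≤ 34) = 1 − P(X ≤ 3).
  k=0: C(34,0)·0.14^0·0.86^34 = 0.005929
  k=1: C(34,1)·0.14^1·0.86^33 = 0.032814
  k=2: C(34,2)·0.14^2·0.86^32 = 0.088139
  k=3: C(34,3)·0.14^3·0.86^31 = 0.153048
1 − 0.279930 = 0.720070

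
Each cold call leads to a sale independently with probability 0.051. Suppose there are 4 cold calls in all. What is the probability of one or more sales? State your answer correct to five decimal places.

0.18892

P(at least one) = 1 − P(none) = 1 − (1 − 0.051)^4
= 1 − 0.8110822 = 0.1889178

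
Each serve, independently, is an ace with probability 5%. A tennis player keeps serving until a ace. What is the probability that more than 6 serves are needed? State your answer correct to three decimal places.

0.735

Y = number of serves to the first success; geometric, p = 0.05.
P(Y > 6) = P(first 6 all fail) = (1−p)^6 = 0.73509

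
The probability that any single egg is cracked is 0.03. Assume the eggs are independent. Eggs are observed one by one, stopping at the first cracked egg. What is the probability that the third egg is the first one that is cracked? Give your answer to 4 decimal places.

0.0282

Geometric (trials to first success), p = 0.03.
P(Y = 3) = (1−p)^2 · p = 0.9409 · 0.03 = 0.028227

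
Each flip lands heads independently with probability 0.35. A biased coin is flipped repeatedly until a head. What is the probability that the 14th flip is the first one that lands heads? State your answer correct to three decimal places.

0.001

Geometric (trials to first success), p = 0.35.
P(Y = 14) = (1−p)^13 · p = 0.0036972 · 0.35 = 0.00129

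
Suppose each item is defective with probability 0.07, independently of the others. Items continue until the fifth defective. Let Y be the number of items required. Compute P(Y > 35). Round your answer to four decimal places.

Needing more than 35 items ⇔ fewer than 5 successes in the first 35. With X ~ Binomial(35, 0.07), P(Y > 35) = P(X ≤ 4).
  k=0: C(35,0)·0.07^0·0.93^35 = 0.078868
  k=1: C(35,1)·0.07^1·0.93^34 = 0.207772
  k=2: C(35,2)·0.07^2·0.93^33 = 0.265858
  k=3: C(35,3)·0.07^3·0.93^32 = 0.220119
  k=4: C(35,4)·0.07^4·0.93^31 = 0.132545
P(X ≤ 4) = 0.905163

0.9052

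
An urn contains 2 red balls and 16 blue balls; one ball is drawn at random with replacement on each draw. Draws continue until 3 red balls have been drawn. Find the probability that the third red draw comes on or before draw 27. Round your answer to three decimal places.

0.590

Finishing within 27 draws ⇔ at least 3 successes in the first 27. With X ~ Binomial(27, 0.111111), P(Y ≤ 27) = 1 − P(X ≤ 2).
  k=0: C(27,0)·0.111111^0·0.888889^27 = 0.04158
  k=1: C(27,1)·0.111111^1·0.888889^26 = 0.14033
  k=2: C(27,2)·0.111111^2·0.888889^25 = 0.22804
1 − 0.40995 = 0.59005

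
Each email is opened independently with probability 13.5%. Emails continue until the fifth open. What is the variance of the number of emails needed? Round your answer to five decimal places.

237.31139

Y = total emails until the fifth success; negative binomial with r=5, p=0.135.
Var(Y) = r(1−p)/p² = 5·0.865 / 0.135² = 237.3113855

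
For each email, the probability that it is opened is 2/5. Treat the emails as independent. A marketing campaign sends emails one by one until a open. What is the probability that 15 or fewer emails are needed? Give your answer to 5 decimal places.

0.99953

Y = number of emails to the first success; geometric, p = 0.40.
P(Y ≤ 15) = 1 − (1−p)^15 = 1 − 0.0004702 = 0.9995298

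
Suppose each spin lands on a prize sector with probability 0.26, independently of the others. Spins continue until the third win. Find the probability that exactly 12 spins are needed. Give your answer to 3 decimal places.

0.064

Y = trial on which the third success occurs; negative binomial, r=3, p=0.26.
P(Y=12) = C(11,2) · p^3 · (1−p)^9
= 55 · 0.017576 · 0.06654 = 0.06432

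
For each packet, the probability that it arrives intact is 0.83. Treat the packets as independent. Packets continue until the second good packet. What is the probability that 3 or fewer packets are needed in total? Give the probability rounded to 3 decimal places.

Finishing within 3 packets ⇔ at least 2 successes in the first 3. With X ~ Binomial(3, 0.83), P(Y ≤ 3) = 1 − P(X ≤ 1).
  k=0: C(3,0)·0.83^0·0.17^3 = 0.00491
  k=1: C(3,1)·0.83^1·0.17^2 = 0.07196
1 − 0.07687 = 0.92313

0.923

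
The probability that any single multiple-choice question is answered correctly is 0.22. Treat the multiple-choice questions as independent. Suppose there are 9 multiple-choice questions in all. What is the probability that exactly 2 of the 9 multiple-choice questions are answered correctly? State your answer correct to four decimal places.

X ~ Binomial(n=9, p=0.22).
P(X=2) = C(9,2) · p^2 · (1−p)^7
= 36 · 0.0484 · 0.17566 = 0.306062

0.3061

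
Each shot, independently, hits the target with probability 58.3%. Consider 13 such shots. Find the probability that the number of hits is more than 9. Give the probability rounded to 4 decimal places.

0.1392

X ~ Binomial(13, 0.583); P(X ≥ 10) = Σ C(13,k) p^k (1−p)^(13−k) over k:
  k=10: C(13,10)·0.583^10·0.417^3 = 0.094072
  k=11: C(13,11)·0.583^11·0.417^2 = 0.035869
  k=12: C(13,12)·0.583^12·0.417^1 = 0.008358
  k=13: C(13,13)·0.583^13·0.417^0 = 0.000899
Total = 0.139198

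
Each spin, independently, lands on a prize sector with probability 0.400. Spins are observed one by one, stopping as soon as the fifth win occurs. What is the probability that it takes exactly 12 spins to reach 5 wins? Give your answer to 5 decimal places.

Y = trial on which the fifth success occurs; negative binomial, r=5, p=0.40.
P(Y=12) = C(11,4) · p^5 · (1−p)^7
= 330 · 0.01024 · 0.027994 = 0.0945960

0.09460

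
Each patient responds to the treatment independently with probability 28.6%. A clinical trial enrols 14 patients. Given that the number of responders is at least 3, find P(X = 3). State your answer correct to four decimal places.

X ~ Binomial(14, 0.286). Want P(X=3 | X≥3) = P(X=3) / P(X≥3).
P(X=3) = C(14,3)·0.286^3·0.714^11 = 0.209353
P(X≥3) = 1 − 0.008949 − 0.050185 − 0.130663 = 0.810204
Ratio = 0.209353 / 0.810204 = 0.258396

0.2584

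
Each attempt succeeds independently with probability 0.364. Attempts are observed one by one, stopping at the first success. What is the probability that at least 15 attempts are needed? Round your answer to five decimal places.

Y = number of attempts to the first success; geometric, p = 0.364.
P(Y > 14) = P(first 14 all fail) = (1−p)^14 = 0.0017717

0.00177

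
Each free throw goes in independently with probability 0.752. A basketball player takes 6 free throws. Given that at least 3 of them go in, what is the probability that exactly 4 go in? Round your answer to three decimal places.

0.306

X ~ Binomial(6, 0.752). Want P(X=4 | X≥3) = P(X=4) / P(X≥3).
P(X=4) = C(6,4)·0.752^4·0.248^2 = 0.29503
P(X≥3) = 1 − 0.00023 − 0.00423 − 0.03209 = 0.96345
Ratio = 0.29503 / 0.96345 = 0.30622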